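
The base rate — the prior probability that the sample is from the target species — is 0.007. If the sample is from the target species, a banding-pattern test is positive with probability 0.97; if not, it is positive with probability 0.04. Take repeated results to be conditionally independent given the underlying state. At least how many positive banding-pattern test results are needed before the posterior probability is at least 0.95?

Prior odds: 0.007 ÷ 0.993 = 7/993.
Likelihood ratio of a positive = 0.97/0.04 = 24.25.
Target odds: 0.95 ÷ 0.05 = 19.
Require 24.25ⁿ ≥ 19 ÷ (7/993) = 18867/7.
24.25² = 588.0625 falls short of 18867/7 but 24.25³ = 912673/64 reaches it, so n = 3.

3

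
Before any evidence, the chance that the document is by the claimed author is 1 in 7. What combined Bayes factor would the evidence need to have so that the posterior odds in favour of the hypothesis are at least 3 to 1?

Prior odds = (1/7)/(6/7) = 1/6.
Target odds = 3.
Required Bayes factor = 3 ÷ (1/6) = 18.

18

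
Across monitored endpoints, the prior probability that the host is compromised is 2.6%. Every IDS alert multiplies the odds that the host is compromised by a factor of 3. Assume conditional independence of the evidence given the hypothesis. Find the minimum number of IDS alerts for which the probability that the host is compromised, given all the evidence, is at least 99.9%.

Prior odds = 0.026/0.974 = 13/487.
Likelihood ratio per IDS alert = 3.
Target posterior odds = 0.999/0.001 = 999.
Need (13/487) × 3ⁿ ≥ 999, i.e. 3ⁿ ≥ 486513/13.
3⁹ = 19683 falls short of 486513/13 but 3¹⁰ = 59049 reaches it, so n = 10.

10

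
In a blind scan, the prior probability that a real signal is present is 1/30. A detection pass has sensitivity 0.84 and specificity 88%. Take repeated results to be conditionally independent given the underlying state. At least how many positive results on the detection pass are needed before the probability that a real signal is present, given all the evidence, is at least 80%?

Prior odds = (1/30)/(29/30) = 1/29.
False-positive rate = 1 − 0.88 = 0.12; likelihood ratio of a positive = 0.84/0.12 = 7.
Target posterior odds = 0.8/0.2 = 4.
Need (1/29) × 7ⁿ ≥ 4, i.e. 7ⁿ ≥ 116.
7² = 49 falls short of 116 but 7³ = 343 reaches it, so n = 3.

3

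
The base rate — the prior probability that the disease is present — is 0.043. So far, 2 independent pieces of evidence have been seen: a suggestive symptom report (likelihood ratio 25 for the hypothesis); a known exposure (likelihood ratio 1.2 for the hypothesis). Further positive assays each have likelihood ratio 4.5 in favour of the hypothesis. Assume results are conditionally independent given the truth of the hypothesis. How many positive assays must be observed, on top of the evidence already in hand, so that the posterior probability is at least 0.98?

3

Prior odds = 0.043/0.957 = 43/957.
Combined Bayes factor of the evidence already in hand = 25 × 1.2 = 30.
Odds after that evidence = (43/957) × 30 = 430/319.
Target odds = 0.98/0.02 = 49.
Need 4.5ⁿ ≥ 49 ÷ (430/319) = 15631/430.
4.5² = 20.25 falls short of 15631/430 but 4.5³ = 91.125 reaches it, so n = 3.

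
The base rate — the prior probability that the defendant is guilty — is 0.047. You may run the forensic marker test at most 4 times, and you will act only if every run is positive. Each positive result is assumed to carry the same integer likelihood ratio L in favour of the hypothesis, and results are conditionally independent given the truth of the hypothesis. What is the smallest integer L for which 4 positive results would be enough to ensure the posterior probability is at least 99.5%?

8

Prior odds = 0.047/0.953 = 47/953.
Target odds = 0.995/0.005 = 199.
Need L⁴ ≥ 199 ÷ (47/953) = 189647/47.
7⁴ = 2401 < 189647/47 ≤ 4096 = 8⁴, so L = 8.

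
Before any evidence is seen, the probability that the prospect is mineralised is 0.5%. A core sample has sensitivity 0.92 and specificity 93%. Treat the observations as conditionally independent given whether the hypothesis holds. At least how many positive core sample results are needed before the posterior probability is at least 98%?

4

Prior odds: 0.005 ÷ 0.995 = 1/199.
False-positive rate = 1 − 0.93 = 0.07; likelihood ratio of a positive = 0.92/0.07 = 92/7.
Target posterior odds = 0.98/0.02 = 49.
Need (1/199) × (92/7)ⁿ ≥ 49, i.e. (92/7)ⁿ ≥ 9751.
(92/7)³ = 778688/343 falls short of 9751 but (92/7)⁴ = 71639296/2401 reaches it, so n = 4.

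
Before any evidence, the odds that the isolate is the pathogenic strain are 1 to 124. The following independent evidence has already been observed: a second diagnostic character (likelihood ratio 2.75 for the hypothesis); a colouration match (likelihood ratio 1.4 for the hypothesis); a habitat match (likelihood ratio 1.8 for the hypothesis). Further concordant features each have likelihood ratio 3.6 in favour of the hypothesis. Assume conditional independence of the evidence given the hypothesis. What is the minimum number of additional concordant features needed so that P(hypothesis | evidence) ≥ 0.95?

5

Prior odds = 1/124.
Combined Bayes factor of the evidence already in hand = 2.75 × 1.4 × 1.8 = 6.93.
Odds after that evidence = (1/124) × 6.93 = 693/12400.
Target odds = 0.95/0.05 = 19.
Need 3.6ⁿ ≥ 19 ÷ (693/12400) = 235600/693.
3.6⁴ = 167.9616 falls short of 235600/693 but 3.6⁵ = 604.66176 reaches it, so n = 5.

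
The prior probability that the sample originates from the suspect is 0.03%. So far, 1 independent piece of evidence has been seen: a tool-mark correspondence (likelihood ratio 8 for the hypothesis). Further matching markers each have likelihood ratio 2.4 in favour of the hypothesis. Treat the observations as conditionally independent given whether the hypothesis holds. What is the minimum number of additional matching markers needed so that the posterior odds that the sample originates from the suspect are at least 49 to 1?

Prior odds = 0.0003/0.9997 = 3/9997.
Bayes factor of the evidence already in hand = 8.
Odds after that evidence = (3/9997) × 8 = 24/9997.
Target odds = 49.
Need 2.4ⁿ ≥ 49 ÷ (24/9997) = 489853/24.
2.4¹¹ ≈15216.8 falls short of 489853/24 but 2.4¹² ≈36520.3 reaches it, so n = 12.

12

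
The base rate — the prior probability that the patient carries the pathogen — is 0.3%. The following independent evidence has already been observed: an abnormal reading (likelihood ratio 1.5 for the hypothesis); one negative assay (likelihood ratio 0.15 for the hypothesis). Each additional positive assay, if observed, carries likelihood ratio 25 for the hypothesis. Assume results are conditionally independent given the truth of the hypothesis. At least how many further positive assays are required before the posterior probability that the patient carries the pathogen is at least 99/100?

4

Prior odds = 0.003/0.997 = 3/997.
Combined Bayes factor of the evidence already in hand = 1.5 × 0.15 = 0.225.
Odds after that evidence = (3/997) × 0.225 = 27/39880.
Target odds = 0.99/0.01 = 99.
Need 25ⁿ ≥ 99 ÷ (27/39880) = 438680/3.
25³ = 15625 falls short of 438680/3 but 25⁴ = 390625 reaches it, so n = 4.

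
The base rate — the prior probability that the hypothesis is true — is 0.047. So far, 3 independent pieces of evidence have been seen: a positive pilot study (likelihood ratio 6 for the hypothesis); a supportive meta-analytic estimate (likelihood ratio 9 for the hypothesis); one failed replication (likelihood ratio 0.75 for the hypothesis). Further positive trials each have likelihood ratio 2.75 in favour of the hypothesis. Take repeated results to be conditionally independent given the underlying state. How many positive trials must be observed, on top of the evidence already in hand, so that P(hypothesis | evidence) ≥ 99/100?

4

Prior odds = 0.047/0.953 = 47/953.
Combined Bayes factor of the evidence already in hand = 6 × 9 × 0.75 = 40.5.
Odds after that evidence = (47/953) × 40.5 = 3807/1906.
Target odds = 0.99/0.01 = 99.
Need 2.75ⁿ ≥ 99 ÷ (3807/1906) = 20966/423.
2.75³ = 20.796875 falls short of 20966/423 but 2.75⁴ = 57.19140625 reaches it, so n = 4.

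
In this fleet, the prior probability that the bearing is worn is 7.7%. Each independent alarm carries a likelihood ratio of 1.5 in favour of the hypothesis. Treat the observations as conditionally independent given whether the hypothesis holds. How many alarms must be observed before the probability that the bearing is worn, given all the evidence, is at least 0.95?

Prior odds: 0.077 ÷ 0.923 = 77/923.
Likelihood ratio per alarm = 1.5.
Target posterior odds = 0.95/0.05 = 19.
Need (77/923) × 1.5ⁿ ≥ 19, i.e. 1.5ⁿ ≥ 17537/77.
1.5¹³ = 1594323/8192 falls short of 17537/77 but 1.5¹⁴ = 4782969/16384 reaches it, so n = 14.

14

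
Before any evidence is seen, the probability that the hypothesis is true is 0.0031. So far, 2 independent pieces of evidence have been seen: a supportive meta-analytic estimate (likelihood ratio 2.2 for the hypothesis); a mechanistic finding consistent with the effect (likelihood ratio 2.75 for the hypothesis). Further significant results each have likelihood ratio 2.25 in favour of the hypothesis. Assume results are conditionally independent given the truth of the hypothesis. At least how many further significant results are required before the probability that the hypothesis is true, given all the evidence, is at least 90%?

8

Prior odds = 0.0031/0.9969 = 31/9969.
Combined Bayes factor of the evidence already in hand = 2.2 × 2.75 = 6.05.
Odds after that evidence = (31/9969) × 6.05 = 3751/199380.
Target odds = 0.9/0.1 = 9.
Need 2.25ⁿ ≥ 9 ÷ (3751/199380) = 1794420/3751.
2.25⁷ = 4782969/16384 falls short of 1794420/3751 but 2.25⁸ = 43046721/65536 reaches it, so n = 8.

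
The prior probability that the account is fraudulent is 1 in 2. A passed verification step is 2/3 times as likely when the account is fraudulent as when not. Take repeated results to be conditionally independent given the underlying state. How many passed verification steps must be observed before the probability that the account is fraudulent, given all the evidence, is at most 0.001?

18

Prior odds = 0.5/0.5 = 1.
Likelihood ratio per passed verification step = 2/3.
Target posterior odds = 0.001/0.999 = 1/999.
Require (2/3)ⁿ ≤ 1/999 ÷ 1 = 1/999.
(2/3)¹⁷ = 131072/129140163 is still above 1/999 but (2/3)¹⁸ = 262144/387420489 is at or below it, so n = 18.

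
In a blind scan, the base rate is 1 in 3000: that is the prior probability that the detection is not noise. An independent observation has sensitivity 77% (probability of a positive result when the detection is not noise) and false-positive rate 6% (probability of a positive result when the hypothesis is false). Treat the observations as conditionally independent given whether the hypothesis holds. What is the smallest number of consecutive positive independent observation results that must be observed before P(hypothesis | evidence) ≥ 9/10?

Prior odds = (1/3000)/(2999/3000) = 1/2999.
Likelihood ratio of a positive result = 0.77/0.06 = 77/6.
Target posterior odds = 0.9/0.1 = 9.
Require (77/6)ⁿ ≥ 9 ÷ (1/2999) = 26991.
(77/6)³ = 456533/216 falls short of 26991 but (77/6)⁴ = 35153041/1296 reaches it, so n = 4.

4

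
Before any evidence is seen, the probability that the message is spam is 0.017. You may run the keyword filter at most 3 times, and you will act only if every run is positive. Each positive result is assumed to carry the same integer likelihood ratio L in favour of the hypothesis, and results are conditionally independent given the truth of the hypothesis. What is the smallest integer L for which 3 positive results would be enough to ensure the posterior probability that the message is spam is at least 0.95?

11

Prior odds = 0.017/0.983 = 17/983.
Target odds = 0.95/0.05 = 19.
Need L³ ≥ 19 ÷ (17/983) = 18677/17.
10³ = 1000 < 18677/17 ≤ 1331 = 11³, so L = 11.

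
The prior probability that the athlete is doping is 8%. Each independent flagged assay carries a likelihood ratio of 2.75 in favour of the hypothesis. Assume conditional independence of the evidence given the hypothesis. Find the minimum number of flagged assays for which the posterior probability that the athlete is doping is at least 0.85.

5

Prior odds = 0.08/0.92 = 2/23.
Likelihood ratio per flagged assay = 2.75.
Target posterior odds = 0.85/0.15 = 17/3.
Require 2.75ⁿ ≥ 17/3 ÷ (2/23) = 391/6.
2.75⁴ = 57.19140625 falls short of 391/6 but 2.75⁵ = 161051/1024 reaches it, so n = 5.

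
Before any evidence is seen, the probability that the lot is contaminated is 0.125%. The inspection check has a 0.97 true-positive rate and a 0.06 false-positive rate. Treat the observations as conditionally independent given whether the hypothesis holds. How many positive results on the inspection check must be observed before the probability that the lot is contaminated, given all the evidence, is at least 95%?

4

Prior odds = 0.00125/0.99875 = 1/799.
Likelihood ratio of a positive result = 0.97/0.06 = 97/6.
Target odds: 0.95 ÷ 0.05 = 19.
Need (1/799) × (97/6)ⁿ ≥ 19, i.e. (97/6)ⁿ ≥ 15181.
(97/6)³ = 912673/216 falls short of 15181 but (97/6)⁴ = 88529281/1296 reaches it, so n = 4.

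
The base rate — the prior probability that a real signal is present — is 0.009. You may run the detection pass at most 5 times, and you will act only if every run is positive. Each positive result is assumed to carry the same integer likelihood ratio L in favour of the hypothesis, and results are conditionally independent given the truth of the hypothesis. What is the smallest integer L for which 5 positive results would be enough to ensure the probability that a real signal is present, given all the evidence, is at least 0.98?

6

Prior odds = 0.009/0.991 = 9/991.
Target odds = 0.98/0.02 = 49.
Need L⁵ ≥ 49 ÷ (9/991) = 48559/9.
5⁵ = 3125 < 48559/9 ≤ 7776 = 6⁵, so L = 6.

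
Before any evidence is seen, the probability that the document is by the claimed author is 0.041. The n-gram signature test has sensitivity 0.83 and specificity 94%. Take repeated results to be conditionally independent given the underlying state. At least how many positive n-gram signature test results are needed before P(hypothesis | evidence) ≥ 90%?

Prior odds: 0.041 ÷ 0.959 = 41/959.
False-positive rate = 1 − 0.94 = 0.06; likelihood ratio of a positive = 0.83/0.06 = 83/6.
Target posterior odds = 0.9/0.1 = 9.
Require (83/6)ⁿ ≥ 9 ÷ (41/959) = 8631/41.
(83/6)² = 6889/36 falls short of 8631/41 but (83/6)³ = 571787/216 reaches it, so n = 3.

3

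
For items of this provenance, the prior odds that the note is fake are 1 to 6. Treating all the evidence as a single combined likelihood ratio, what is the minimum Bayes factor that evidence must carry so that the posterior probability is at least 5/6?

30

Prior odds = 1/6.
Target odds = (5/6)/(1/6) = 5.
Required Bayes factor = 5 ÷ (1/6) = 30.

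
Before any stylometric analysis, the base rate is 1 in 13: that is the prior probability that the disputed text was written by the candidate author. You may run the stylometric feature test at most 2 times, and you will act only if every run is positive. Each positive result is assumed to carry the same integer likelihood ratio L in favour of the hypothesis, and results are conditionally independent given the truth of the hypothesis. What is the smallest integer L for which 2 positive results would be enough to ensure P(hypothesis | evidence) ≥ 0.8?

Prior odds = (1/13)/(12/13) = 1/12.
Target odds = 0.8/0.2 = 4.
Need L² ≥ 4 ÷ (1/12) = 48.
6² = 36 < 48 ≤ 49 = 7², so L = 7.

7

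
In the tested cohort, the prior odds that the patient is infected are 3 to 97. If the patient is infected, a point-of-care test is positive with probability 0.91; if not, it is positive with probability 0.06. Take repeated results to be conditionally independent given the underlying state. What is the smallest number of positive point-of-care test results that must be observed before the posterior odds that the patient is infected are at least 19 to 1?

Prior odds = 3/97.
Likelihood ratio of a positive = 0.91/0.06 = 91/6.
Target odds = 19.
Need (3/97) × (91/6)ⁿ ≥ 19, i.e. (91/6)ⁿ ≥ 1843/3.
(91/6)² = 8281/36 falls short of 1843/3 but (91/6)³ = 753571/216 reaches it, so n = 3.

3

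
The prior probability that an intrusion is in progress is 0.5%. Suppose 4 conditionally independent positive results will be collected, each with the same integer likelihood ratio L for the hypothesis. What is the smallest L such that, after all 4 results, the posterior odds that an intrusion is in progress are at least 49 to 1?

10

Prior odds = 0.005/0.995 = 1/199.
Target odds = 49.
Need L⁴ ≥ 49 ÷ (1/199) = 9751.
9⁴ = 6561 < 9751 ≤ 10000 = 10⁴, so L = 10.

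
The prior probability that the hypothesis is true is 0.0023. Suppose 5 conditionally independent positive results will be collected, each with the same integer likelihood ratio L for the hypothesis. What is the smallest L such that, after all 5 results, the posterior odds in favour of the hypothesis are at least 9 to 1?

6

Prior odds = 0.0023/0.9977 = 23/9977.
Target odds = 9.
Need L⁵ ≥ 9 ÷ (23/9977) = 89793/23.
5⁵ = 3125 < 89793/23 ≤ 7776 = 6⁵, so L = 6.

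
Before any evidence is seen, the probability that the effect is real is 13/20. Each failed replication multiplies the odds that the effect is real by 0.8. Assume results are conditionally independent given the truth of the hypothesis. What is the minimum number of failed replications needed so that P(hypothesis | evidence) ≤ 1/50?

21

Prior odds: 0.65 ÷ 0.35 = 13/7.
Likelihood ratio per failed replication = 0.8.
Target odds: 0.02 ÷ 0.98 = 1/49.
Require 0.8ⁿ ≤ 1/49 ÷ (13/7) = 1/91.
0.8²⁰ ≈0.0115292 is still above 1/91 but 0.8²¹ ≈0.00922337 is at or below it, so n = 21.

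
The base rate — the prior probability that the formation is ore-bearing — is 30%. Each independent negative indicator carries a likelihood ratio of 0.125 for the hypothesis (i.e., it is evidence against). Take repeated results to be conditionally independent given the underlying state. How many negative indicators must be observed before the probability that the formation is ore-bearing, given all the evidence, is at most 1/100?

2

Prior odds: 0.3 ÷ 0.7 = 3/7.
Likelihood ratio per negative indicator = 0.125.
Target odds: 0.01 ÷ 0.99 = 1/99.
Need (3/7) × 0.125ⁿ ≤ 1/99, i.e. 0.125ⁿ ≤ 7/297.
0.125¹ = 0.125 is still above 7/297 but 0.125² = 0.015625 is at or below it, so n = 2.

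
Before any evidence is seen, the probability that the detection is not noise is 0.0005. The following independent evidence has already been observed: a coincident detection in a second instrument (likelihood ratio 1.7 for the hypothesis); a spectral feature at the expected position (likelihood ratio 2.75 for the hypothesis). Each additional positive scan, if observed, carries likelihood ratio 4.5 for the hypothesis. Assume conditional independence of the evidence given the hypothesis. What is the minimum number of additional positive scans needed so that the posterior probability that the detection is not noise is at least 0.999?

9

Prior odds = 0.0005/0.9995 = 1/1999.
Combined Bayes factor of the evidence already in hand = 1.7 × 2.75 = 4.675.
Odds after that evidence = (1/1999) × 4.675 = 187/79960.
Target odds = 0.999/0.001 = 999.
Need 4.5ⁿ ≥ 999 ÷ (187/79960) = 79880040/187.
4.5⁸ = 43046721/256 falls short of 79880040/187 but 4.5⁹ = 387420489/512 reaches it, so n = 9.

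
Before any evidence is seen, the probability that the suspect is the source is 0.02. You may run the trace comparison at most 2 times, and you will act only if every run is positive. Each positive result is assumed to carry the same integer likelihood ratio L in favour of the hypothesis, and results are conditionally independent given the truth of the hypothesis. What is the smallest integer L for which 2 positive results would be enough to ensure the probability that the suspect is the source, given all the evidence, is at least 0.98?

49

Prior odds = 0.02/0.98 = 1/49.
Target odds = 0.98/0.02 = 49.
Need L² ≥ 49 ÷ (1/49) = 2401.
48² = 2304 < 2401 ≤ 2401 = 49², so L = 49.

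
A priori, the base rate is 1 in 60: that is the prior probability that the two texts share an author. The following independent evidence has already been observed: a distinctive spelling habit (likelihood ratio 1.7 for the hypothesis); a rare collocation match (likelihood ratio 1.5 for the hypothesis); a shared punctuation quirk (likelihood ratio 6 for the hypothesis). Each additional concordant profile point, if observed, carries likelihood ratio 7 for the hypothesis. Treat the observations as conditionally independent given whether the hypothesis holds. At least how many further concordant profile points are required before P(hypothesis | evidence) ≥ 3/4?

2

Prior odds = (1/60)/(59/60) = 1/59.
Combined Bayes factor of the evidence already in hand = 1.7 × 1.5 × 6 = 15.3.
Odds after that evidence = (1/59) × 15.3 = 153/590.
Target odds = 0.75/0.25 = 3.
Need 7ⁿ ≥ 3 ÷ (153/590) = 590/51.
7¹ = 7 falls short of 590/51 but 7² = 49 reaches it, so n = 2.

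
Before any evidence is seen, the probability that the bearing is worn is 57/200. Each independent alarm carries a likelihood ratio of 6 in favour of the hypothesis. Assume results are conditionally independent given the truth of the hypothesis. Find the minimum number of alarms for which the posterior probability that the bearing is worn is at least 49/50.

3

Prior odds: 0.285 ÷ 0.715 = 57/143.
Likelihood ratio per alarm = 6.
Target posterior odds = 0.98/0.02 = 49.
Need (57/143) × 6ⁿ ≥ 49, i.e. 6ⁿ ≥ 7007/57.
6² = 36 falls short of 7007/57 but 6³ = 216 reaches it, so n = 3.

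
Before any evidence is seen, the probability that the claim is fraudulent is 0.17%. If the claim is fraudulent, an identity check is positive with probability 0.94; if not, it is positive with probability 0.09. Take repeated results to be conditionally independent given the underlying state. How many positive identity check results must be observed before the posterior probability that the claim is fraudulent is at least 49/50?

5

Prior odds = 0.0017/0.9983 = 17/9983.
Likelihood ratio of a positive = 0.94/0.09 = 94/9.
Target odds: 0.98 ÷ 0.02 = 49.
Need (17/9983) × (94/9)ⁿ ≥ 49, i.e. (94/9)ⁿ ≥ 489167/17.
(94/9)⁴ = 78074896/6561 falls short of 489167/17 but (94/9)⁵ ≈124287 reaches it, so n = 5.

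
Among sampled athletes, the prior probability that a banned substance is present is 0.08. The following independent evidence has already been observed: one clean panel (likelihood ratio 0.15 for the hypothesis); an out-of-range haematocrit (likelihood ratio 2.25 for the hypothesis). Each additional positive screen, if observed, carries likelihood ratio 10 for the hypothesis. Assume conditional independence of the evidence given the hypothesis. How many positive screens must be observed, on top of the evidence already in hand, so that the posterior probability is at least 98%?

Prior odds = 0.08/0.92 = 2/23.
Combined Bayes factor of the evidence already in hand = 0.15 × 2.25 = 0.3375.
Odds after that evidence = (2/23) × 0.3375 = 27/920.
Target odds = 0.98/0.02 = 49.
Need 10ⁿ ≥ 49 ÷ (27/920) = 45080/27.
10³ = 1000 falls short of 45080/27 but 10⁴ = 10000 reaches it, so n = 4.

4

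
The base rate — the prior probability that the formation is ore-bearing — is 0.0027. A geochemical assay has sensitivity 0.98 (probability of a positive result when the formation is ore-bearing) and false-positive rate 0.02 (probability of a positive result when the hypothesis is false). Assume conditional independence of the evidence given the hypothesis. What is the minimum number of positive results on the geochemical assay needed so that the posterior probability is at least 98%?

3

Prior odds: 0.0027 ÷ 0.9973 = 27/9973.
Likelihood ratio of a positive result = 0.98/0.02 = 49.
Target posterior odds = 0.98/0.02 = 49.
Require 49ⁿ ≥ 49 ÷ (27/9973) = 488677/27.
49² = 2401 falls short of 488677/27 but 49³ = 117649 reaches it, so n = 3.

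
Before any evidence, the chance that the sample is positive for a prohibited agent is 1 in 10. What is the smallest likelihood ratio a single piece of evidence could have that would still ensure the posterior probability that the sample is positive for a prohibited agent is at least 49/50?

Prior odds = 0.1/0.9 = 1/9.
Target odds = 0.98/0.02 = 49.
Required Bayes factor = 49 ÷ (1/9) = 441.

441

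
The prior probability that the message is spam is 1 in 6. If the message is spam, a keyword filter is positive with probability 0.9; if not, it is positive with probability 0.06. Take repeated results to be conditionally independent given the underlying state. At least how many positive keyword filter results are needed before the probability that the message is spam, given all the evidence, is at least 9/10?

2

Prior odds: (1/6) ÷ (5/6) = 0.2.
Likelihood ratio of a positive = 0.9/0.06 = 15.
Target odds: 0.9 ÷ 0.1 = 9.
Require 15ⁿ ≥ 9 ÷ 0.2 = 45.
15¹ = 15 falls short of 45 but 15² = 225 reaches it, so n = 2.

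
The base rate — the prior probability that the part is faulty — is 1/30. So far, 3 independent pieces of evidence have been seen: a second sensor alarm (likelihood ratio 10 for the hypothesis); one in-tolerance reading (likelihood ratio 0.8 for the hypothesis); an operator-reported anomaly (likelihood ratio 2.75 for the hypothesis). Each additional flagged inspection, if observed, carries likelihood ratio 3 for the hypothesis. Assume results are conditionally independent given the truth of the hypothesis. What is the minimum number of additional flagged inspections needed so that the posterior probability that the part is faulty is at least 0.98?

Prior odds = (1/30)/(29/30) = 1/29.
Combined Bayes factor of the evidence already in hand = 10 × 0.8 × 2.75 = 22.
Odds after that evidence = (1/29) × 22 = 22/29.
Target odds = 0.98/0.02 = 49.
Need 3ⁿ ≥ 49 ÷ (22/29) = 1421/22.
3³ = 27 falls short of 1421/22 but 3⁴ = 81 reaches it, so n = 4.

4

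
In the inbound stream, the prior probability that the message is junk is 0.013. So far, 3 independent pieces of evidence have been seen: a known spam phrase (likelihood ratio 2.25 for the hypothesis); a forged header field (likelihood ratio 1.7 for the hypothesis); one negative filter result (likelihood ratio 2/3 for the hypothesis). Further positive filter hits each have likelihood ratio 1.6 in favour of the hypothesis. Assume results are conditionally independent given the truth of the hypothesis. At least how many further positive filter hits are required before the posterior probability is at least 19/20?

Prior odds = 0.013/0.987 = 13/987.
Combined Bayes factor of the evidence already in hand = 2.25 × 1.7 × (2/3) = 2.55.
Odds after that evidence = (13/987) × 2.55 = 221/6580.
Target odds = 0.95/0.05 = 19.
Need 1.6ⁿ ≥ 19 ÷ (221/6580) = 125020/221.
1.6¹³ ≈450.36 falls short of 125020/221 but 1.6¹⁴ ≈720.576 reaches it, so n = 14.

14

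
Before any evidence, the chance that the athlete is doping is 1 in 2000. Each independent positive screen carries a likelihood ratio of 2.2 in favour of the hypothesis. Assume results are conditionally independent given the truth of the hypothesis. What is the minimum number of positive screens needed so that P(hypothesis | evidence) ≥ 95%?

14

Prior odds = 0.0005/0.9995 = 1/1999.
Likelihood ratio per positive screen = 2.2.
Target odds: 0.95 ÷ 0.05 = 19.
Need (1/1999) × 2.2ⁿ ≥ 19, i.e. 2.2ⁿ ≥ 37981.
2.2¹³ ≈28281 falls short of 37981 but 2.2¹⁴ ≈62218.2 reaches it, so n = 14.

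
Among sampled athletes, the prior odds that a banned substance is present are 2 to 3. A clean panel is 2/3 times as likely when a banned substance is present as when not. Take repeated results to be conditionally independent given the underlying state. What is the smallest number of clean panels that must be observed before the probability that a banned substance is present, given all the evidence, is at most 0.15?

Prior odds = 2/3.
Likelihood ratio per clean panel = 2/3.
Target odds: 0.15 ÷ 0.85 = 3/17.
Require (2/3)ⁿ ≤ 3/17 ÷ (2/3) = 9/34.
(2/3)³ = 8/27 is still above 9/34 but (2/3)⁴ = 16/81 is at or below it, so n = 4.

4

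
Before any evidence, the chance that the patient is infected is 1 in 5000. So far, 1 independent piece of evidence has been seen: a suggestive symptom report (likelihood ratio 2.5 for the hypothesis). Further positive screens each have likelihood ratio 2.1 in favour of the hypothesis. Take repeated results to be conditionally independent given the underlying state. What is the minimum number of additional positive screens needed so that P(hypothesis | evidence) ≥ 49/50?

16

Prior odds = 0.0002/0.9998 = 1/4999.
Bayes factor of the evidence already in hand = 2.5.
Odds after that evidence = (1/4999) × 2.5 = 5/9998.
Target odds = 0.98/0.02 = 49.
Need 2.1ⁿ ≥ 49 ÷ (5/9998) = 97980.4.
2.1¹⁵ ≈68122.3 falls short of 97980.4 but 2.1¹⁶ ≈143057 reaches it, so n = 16.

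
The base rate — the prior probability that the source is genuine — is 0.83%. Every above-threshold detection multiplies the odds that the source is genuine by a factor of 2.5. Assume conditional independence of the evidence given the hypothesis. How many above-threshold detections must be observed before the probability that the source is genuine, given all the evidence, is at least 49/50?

10

Prior odds: 0.0083 ÷ 0.9917 = 83/9917.
Likelihood ratio per above-threshold detection = 2.5.
Target odds: 0.98 ÷ 0.02 = 49.
Need (83/9917) × 2.5ⁿ ≥ 49, i.e. 2.5ⁿ ≥ 485933/83.
2.5⁹ = 1953125/512 falls short of 485933/83 but 2.5¹⁰ = 9765625/1024 reaches it, so n = 10.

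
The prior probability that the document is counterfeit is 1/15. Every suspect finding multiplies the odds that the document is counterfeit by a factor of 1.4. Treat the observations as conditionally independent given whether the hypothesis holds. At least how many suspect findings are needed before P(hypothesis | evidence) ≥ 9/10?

15

Prior odds = (1/15)/(14/15) = 1/14.
Likelihood ratio per suspect finding = 1.4.
Target posterior odds = 0.9/0.1 = 9.
Require 1.4ⁿ ≥ 9 ÷ (1/14) = 126.
1.4¹⁴ ≈111.12 falls short of 126 but 1.4¹⁵ ≈155.568 reaches it, so n = 15.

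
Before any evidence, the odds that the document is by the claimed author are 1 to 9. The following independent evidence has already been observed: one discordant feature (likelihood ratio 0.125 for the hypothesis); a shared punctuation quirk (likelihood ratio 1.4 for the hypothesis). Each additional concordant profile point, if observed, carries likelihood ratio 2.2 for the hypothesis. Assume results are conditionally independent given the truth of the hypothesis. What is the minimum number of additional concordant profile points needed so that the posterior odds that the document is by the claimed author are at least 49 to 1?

10

Prior odds = 1/9.
Combined Bayes factor of the evidence already in hand = 0.125 × 1.4 = 0.175.
Odds after that evidence = (1/9) × 0.175 = 7/360.
Target odds = 49.
Need 2.2ⁿ ≥ 49 ÷ (7/360) = 2520.
2.2⁹ ≈1207.27 falls short of 2520 but 2.2¹⁰ ≈2655.99 reaches it, so n = 10.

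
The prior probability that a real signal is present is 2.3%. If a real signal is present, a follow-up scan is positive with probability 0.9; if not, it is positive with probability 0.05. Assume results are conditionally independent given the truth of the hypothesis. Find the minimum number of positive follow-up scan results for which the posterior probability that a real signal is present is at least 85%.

2

Prior odds = 0.023/0.977 = 23/977.
Likelihood ratio of a positive = 0.9/0.05 = 18.
Target posterior odds = 0.85/0.15 = 17/3.
Need (23/977) × 18ⁿ ≥ 17/3, i.e. 18ⁿ ≥ 16609/69.
18¹ = 18 falls short of 16609/69 but 18² = 324 reaches it, so n = 2.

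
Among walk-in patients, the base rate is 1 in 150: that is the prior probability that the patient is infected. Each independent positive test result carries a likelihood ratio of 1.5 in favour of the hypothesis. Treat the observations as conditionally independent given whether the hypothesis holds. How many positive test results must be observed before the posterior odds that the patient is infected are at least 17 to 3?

17

Prior odds: (1/150) ÷ (149/150) = 1/149.
Likelihood ratio per positive test result = 1.5.
Target odds = 17/3.
Require 1.5ⁿ ≥ 17/3 ÷ (1/149) = 2533/3.
1.5¹⁶ = 43046721/65536 falls short of 2533/3 but 1.5¹⁷ = 129140163/131072 reaches it, so n = 17.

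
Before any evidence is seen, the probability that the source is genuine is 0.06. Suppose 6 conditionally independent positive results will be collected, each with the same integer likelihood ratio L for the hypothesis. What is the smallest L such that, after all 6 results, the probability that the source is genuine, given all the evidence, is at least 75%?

Prior odds = 0.06/0.94 = 3/47.
Target odds = 0.75/0.25 = 3.
Need L⁶ ≥ 3 ÷ (3/47) = 47.
1⁶ = 1 < 47 ≤ 64 = 2⁶, so L = 2.

2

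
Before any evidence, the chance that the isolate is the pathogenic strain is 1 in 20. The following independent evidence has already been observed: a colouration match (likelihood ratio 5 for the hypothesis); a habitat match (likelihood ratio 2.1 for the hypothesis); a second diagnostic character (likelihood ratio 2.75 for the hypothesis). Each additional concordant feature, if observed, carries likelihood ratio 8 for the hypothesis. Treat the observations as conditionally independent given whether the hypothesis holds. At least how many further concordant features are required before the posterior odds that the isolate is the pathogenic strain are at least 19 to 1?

Prior odds = 0.05/0.95 = 1/19.
Combined Bayes factor of the evidence already in hand = 5 × 2.1 × 2.75 = 28.875.
Odds after that evidence = (1/19) × 28.875 = 231/152.
Target odds = 19.
Need 8ⁿ ≥ 19 ÷ (231/152) = 2888/231.
8¹ = 8 falls short of 2888/231 but 8² = 64 reaches it, so n = 2.

2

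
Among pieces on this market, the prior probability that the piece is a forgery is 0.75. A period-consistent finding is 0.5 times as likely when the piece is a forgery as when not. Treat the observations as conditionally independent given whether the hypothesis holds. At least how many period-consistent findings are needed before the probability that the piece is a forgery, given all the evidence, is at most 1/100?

9

Prior odds = 0.75/0.25 = 3.
Likelihood ratio per period-consistent finding = 0.5.
Target odds: 0.01 ÷ 0.99 = 1/99.
Require 0.5ⁿ ≤ 1/99 ÷ 3 = 1/297.
0.5⁸ = 0.00390625 is still above 1/297 but 0.5⁹ = 0.001953125 is at or below it, so n = 9.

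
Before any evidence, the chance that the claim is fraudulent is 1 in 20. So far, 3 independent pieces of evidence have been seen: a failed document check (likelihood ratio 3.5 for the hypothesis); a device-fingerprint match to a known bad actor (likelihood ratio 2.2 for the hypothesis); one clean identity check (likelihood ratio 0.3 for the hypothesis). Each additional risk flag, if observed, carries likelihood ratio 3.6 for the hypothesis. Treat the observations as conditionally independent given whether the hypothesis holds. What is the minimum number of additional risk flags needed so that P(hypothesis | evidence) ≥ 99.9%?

Prior odds = 0.05/0.95 = 1/19.
Combined Bayes factor of the evidence already in hand = 3.5 × 2.2 × 0.3 = 2.31.
Odds after that evidence = (1/19) × 2.31 = 231/1900.
Target odds = 0.999/0.001 = 999.
Need 3.6ⁿ ≥ 999 ÷ (231/1900) = 632700/77.
3.6⁷ = 612220032/78125 falls short of 632700/77 but 3.6⁸ ≈28211.1 reaches it, so n = 8.

8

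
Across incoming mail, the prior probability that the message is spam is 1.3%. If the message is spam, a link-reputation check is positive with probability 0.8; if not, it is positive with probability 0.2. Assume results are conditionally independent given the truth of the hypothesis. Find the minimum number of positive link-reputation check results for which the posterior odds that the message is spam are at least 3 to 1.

Prior odds: 0.013 ÷ 0.987 = 13/987.
Likelihood ratio of a positive = 0.8/0.2 = 4.
Target odds = 3.
Need (13/987) × 4ⁿ ≥ 3, i.e. 4ⁿ ≥ 2961/13.
4³ = 64 falls short of 2961/13 but 4⁴ = 256 reaches it, so n = 4.

4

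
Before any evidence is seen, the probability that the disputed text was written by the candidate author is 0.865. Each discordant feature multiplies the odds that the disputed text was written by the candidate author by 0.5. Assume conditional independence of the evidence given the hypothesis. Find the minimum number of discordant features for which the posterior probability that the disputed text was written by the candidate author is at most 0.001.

13

Prior odds: 0.865 ÷ 0.135 = 173/27.
Likelihood ratio per discordant feature = 0.5.
Target odds: 0.001 ÷ 0.999 = 1/999.
Require 0.5ⁿ ≤ 1/999 ÷ (173/27) = 1/6401.
0.5¹² = 1/4096 is still above 1/6401 but 0.5¹³ = 1/8192 is at or below it, so n = 13.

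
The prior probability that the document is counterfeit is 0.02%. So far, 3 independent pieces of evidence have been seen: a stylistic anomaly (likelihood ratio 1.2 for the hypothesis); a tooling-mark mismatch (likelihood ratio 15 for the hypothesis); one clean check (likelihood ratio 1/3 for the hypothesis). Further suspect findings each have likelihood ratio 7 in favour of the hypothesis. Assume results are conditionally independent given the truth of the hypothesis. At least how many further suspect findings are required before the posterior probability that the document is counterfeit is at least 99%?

Prior odds = 0.0002/0.9998 = 1/4999.
Combined Bayes factor of the evidence already in hand = 1.2 × 15 × (1/3) = 6.
Odds after that evidence = (1/4999) × 6 = 6/4999.
Target odds = 0.99/0.01 = 99.
Need 7ⁿ ≥ 99 ÷ (6/4999) = 82483.5.
7⁵ = 16807 falls short of 82483.5 but 7⁶ = 117649 reaches it, so n = 6.

6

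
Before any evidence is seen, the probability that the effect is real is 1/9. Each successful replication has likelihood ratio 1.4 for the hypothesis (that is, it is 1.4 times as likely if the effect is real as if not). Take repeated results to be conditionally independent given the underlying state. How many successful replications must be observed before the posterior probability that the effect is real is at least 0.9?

13

Prior odds: (1/9) ÷ (8/9) = 0.125.
Likelihood ratio per successful replication = 1.4.
Target odds: 0.9 ÷ 0.1 = 9.
Need 0.125 × 1.4ⁿ ≥ 9, i.e. 1.4ⁿ ≥ 72.
1.4¹² ≈56.6939 falls short of 72 but 1.4¹³ ≈79.3715 reaches it, so n = 13.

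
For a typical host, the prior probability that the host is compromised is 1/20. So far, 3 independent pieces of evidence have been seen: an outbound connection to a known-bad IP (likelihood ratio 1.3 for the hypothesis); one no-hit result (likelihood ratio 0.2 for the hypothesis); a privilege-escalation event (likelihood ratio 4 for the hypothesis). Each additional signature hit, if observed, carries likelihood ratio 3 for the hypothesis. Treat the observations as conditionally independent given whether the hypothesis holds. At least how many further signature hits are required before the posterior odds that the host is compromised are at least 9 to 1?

5

Prior odds = 0.05/0.95 = 1/19.
Combined Bayes factor of the evidence already in hand = 1.3 × 0.2 × 4 = 1.04.
Odds after that evidence = (1/19) × 1.04 = 26/475.
Target odds = 9.
Need 3ⁿ ≥ 9 ÷ (26/475) = 4275/26.
3⁴ = 81 falls short of 4275/26 but 3⁵ = 243 reaches it, so n = 5.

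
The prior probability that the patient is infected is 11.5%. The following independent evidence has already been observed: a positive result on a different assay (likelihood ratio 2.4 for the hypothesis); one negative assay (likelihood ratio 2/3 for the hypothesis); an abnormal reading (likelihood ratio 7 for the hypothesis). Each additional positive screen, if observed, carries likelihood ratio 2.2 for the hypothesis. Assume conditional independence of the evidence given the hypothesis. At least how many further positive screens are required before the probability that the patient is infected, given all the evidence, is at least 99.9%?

Prior odds = 0.115/0.885 = 23/177.
Combined Bayes factor of the evidence already in hand = 2.4 × (2/3) × 7 = 11.2.
Odds after that evidence = (23/177) × 11.2 = 1288/885.
Target odds = 0.999/0.001 = 999.
Need 2.2ⁿ ≥ 999 ÷ (1288/885) = 884115/1288.
2.2⁸ = 214358881/390625 falls short of 884115/1288 but 2.2⁹ ≈1207.27 reaches it, so n = 9.

9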